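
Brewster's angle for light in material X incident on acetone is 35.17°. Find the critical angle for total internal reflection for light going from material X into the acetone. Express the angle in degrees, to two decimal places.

n₂/n₁ = tan 35.17° = 0.7046; the critical angle satisfies sin θ_c = n₂/n₁.
θ_c = arcsin(0.7046) = 44.80°.

θ_c ≈ 44.80°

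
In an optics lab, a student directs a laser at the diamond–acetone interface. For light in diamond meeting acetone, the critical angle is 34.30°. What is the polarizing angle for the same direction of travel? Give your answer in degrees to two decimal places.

At the critical angle sin θ_c = n₂/n₁, giving n₂/n₁ = sin 34.30° = 0.5635.
Then tan θ_B = n₂/n₁ = 0.5635, so θ_B = arctan 0.5635 = 29.40°.

θ_B ≈ 29.40°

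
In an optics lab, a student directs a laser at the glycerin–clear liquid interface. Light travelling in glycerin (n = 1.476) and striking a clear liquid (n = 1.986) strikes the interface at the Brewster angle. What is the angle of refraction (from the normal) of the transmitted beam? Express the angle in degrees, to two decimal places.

θ_t ≈ 36.62°

θ_B = arctan(n₂/n₁) = arctan(1.986/1.476) = 53.38°.
The refracted ray is perpendicular to the reflected ray, so θ_t = 90° − θ_B = 36.62°.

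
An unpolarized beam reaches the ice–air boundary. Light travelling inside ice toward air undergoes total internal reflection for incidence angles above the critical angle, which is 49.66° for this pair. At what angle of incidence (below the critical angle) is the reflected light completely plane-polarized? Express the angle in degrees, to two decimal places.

θ_B ≈ 37.32°

At the critical angle sin θ_c = n₂/n₁, giving n₂/n₁ = sin 49.66° = 0.7622.
Then tan θ_B = n₂/n₁ = 0.7622, so θ_B = arctan 0.7622 = 37.32°.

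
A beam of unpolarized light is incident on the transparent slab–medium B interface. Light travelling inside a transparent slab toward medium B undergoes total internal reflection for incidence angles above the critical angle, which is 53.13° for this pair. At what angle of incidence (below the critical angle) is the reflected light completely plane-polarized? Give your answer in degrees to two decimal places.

n₂/n₁ = sin θ_c = sin 53.13° = 0.8000.
tan θ_B equals the same ratio, so θ_B = arctan(0.8000) = 38.66°.

θ_B ≈ 38.66°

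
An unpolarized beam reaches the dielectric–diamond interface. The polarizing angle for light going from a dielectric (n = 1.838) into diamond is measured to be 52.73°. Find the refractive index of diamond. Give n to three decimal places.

Full polarization of the reflected beam means tan θ_B = n₂/n₁, where n₁ is the incident medium (a dielectric).
n₂ = n₁ tan θ_B = 1.838 × tan 52.73° = 2.415.

n ≈ 2.415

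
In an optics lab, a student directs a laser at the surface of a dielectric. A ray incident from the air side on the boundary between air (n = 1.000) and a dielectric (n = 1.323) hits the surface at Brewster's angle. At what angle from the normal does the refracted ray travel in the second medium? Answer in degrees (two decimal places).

θ_t ≈ 37.08°

tan θ_B = n₂/n₁ = 1.323/1.000 = 1.3230, so θ_B = 52.92°.
The refracted ray is perpendicular to the reflected ray, so θ_t = 90° − θ_B = 37.08°.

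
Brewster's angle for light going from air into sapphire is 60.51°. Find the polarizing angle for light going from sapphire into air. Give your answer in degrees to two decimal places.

θ_B' ≈ 29.49°

Reversing the direction swaps n₁ and n₂, so tan θ_B' = 1/tan θ_B and θ_B' = 90° − θ_B.
Hence θ_B' = 90° − 60.51° = 29.49°.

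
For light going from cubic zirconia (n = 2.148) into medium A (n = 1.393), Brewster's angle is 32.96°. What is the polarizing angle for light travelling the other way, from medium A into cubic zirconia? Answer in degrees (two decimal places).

The two Brewster angles are complementary: θ_B' = 90° − θ_B = 90° − 32.96° = 57.04°.

θ_B' ≈ 57.04°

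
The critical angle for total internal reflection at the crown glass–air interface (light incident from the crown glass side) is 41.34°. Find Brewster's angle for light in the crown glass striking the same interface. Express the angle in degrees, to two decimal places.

θ_B ≈ 33.45°

sin θ_c = n₂/n₁, so n₂/n₁ = sin 41.34° = 0.6605.
Brewster: tan θ_B = n₂/n₁ = 0.6605.
θ_B = arctan(0.6605) = 33.45°.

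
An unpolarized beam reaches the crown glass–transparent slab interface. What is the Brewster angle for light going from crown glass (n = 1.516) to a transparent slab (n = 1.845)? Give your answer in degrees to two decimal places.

At Brewster's angle the reflected and refracted rays are perpendicular, which with Snell's law gives tan θ_B = n₂/n₁.
tan θ_B = n₂/n₁ = 1.845/1.516 = 1.2170.
So θ_B = arctan 1.2170 = 50.59°.

θ_B ≈ 50.59°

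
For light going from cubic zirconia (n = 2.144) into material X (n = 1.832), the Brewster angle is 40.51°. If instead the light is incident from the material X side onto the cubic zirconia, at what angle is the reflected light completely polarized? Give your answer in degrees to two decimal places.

tan θ_B' = n₁/n₂ = 1/tan θ_B, so θ_B' = 90° − θ_B.
θ_B' = 90° − 40.51° = 49.49°.

θ_B' ≈ 49.49°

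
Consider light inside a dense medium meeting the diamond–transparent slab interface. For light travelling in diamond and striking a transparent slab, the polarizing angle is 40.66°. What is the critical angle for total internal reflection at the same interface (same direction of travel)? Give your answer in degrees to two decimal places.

θ_c ≈ 59.20°

From Brewster, n₂/n₁ = tan θ_B = tan 40.66° = 0.8589.
Then sin θ_c = n₂/n₁ = 0.8589, so θ_c = arcsin 0.8589 = 59.20°.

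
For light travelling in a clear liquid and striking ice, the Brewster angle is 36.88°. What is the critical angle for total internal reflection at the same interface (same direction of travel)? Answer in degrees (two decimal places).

θ_c ≈ 48.61°

n₂/n₁ = tan 36.88° = 0.7503; the critical angle satisfies sin θ_c = n₂/n₁.
θ_c = arcsin(0.7503) = 48.61°.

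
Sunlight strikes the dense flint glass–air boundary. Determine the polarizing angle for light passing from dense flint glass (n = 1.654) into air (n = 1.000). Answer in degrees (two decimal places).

θ_B ≈ 31.16°

tan θ_B = n₂/n₁ = 1.000/1.654 = 0.6046.
So θ_B = arctan 0.6046 = 31.16°.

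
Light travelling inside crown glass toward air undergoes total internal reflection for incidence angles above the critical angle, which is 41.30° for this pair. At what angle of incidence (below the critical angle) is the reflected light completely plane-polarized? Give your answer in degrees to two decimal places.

sin θ_c = n₂/n₁, so n₂/n₁ = sin 41.30° = 0.6600.
Brewster: tan θ_B = n₂/n₁ = 0.6600.
θ_B = arctan(0.6600) = 33.42°.

θ_B ≈ 33.42°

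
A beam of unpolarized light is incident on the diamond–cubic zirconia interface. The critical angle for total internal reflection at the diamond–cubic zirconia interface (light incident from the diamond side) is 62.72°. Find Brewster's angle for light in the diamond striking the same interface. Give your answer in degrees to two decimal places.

At the critical angle sin θ_c = n₂/n₁, giving n₂/n₁ = sin 62.72° = 0.8888.
Then tan θ_B = n₂/n₁ = 0.8888, so θ_B = arctan 0.8888 = 41.63°.

θ_B ≈ 41.63°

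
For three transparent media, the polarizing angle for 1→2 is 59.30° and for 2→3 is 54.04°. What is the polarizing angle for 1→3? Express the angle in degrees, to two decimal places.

Each Brewster angle gives a ratio: n₂/n₁ = tan 59.30° = 1.6842, n₃/n₂ = tan 54.04° = 1.3784.
Multiplying, n₃/n₁ = 1.6842 × 1.3784 = 2.3215, and θ_B(1→3) = arctan 2.3215 = 66.70°.

θ_B ≈ 66.70°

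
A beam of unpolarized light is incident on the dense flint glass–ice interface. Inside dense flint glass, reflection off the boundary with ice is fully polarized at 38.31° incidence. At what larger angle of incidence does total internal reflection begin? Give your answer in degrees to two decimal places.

From Brewster, n₂/n₁ = tan θ_B = tan 38.31° = 0.7900.
Then sin θ_c = n₂/n₁ = 0.7900, so θ_c = arcsin 0.7900 = 52.19°.

θ_c ≈ 52.19°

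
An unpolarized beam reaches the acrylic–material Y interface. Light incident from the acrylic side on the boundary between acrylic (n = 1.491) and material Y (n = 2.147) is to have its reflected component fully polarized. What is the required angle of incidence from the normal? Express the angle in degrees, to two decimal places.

θ_B ≈ 55.22°

Brewster's condition: tan θ_B = n₂/n₁ = 2.147/1.491 = 1.4400.
So θ_B = arctan 1.4400 = 55.22°.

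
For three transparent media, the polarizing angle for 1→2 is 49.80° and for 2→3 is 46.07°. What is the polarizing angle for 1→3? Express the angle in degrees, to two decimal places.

θ_B ≈ 50.85°

tan θ_B(1→2) = n₂/n₁ = tan 49.80° = 1.1833.
tan θ_B(2→3) = n₃/n₂ = tan 46.07° = 1.0381.
n₃/n₁ = 1.2284. Then tan θ_B(1→3) = n₃/n₁, so θ_B(1→3) = arctan(1.2284) = 50.85°.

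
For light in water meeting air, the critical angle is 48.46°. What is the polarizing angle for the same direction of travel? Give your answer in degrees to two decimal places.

n₂/n₁ = sin θ_c = sin 48.46° = 0.7485.
tan θ_B equals the same ratio, so θ_B = arctan(0.7485) = 36.81°.

θ_B ≈ 36.81°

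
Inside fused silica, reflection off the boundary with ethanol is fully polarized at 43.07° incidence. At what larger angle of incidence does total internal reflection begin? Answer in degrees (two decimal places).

θ_c ≈ 69.20°

n₂/n₁ = tan 43.07° = 0.9348; the critical angle satisfies sin θ_c = n₂/n₁.
θ_c = arcsin(0.9348) = 69.20°.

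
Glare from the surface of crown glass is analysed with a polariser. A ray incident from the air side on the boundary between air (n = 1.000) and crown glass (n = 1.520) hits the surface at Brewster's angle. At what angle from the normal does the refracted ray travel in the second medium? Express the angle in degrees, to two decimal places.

tan θ_B = n₂/n₁ = 1.520/1.000 = 1.5200, so θ_B = 56.66°.
At Brewster's angle the reflected and refracted rays are perpendicular, so θ_t = 90° − θ_B = 90° − 56.66° = 33.34°.

θ_t ≈ 33.34°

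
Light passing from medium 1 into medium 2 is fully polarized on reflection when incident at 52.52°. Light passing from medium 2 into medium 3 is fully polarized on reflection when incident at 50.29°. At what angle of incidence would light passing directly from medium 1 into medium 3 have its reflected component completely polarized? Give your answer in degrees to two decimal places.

θ_B ≈ 57.51°

Each Brewster angle gives a ratio: n₂/n₁ = tan 52.52° = 1.3042, n₃/n₂ = tan 50.29° = 1.2041.
Multiplying, n₃/n₁ = 1.3042 × 1.2041 = 1.5703, and θ_B(1→3) = arctan 1.5703 = 57.51°.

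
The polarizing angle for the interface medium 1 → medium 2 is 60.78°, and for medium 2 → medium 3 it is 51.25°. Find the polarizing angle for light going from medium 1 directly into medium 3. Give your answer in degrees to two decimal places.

n₂/n₁ = tan 60.78° = 1.7878 and n₃/n₂ = tan 51.25° = 1.2460.
Multiplying, n₃/n₁ = 1.7878 × 1.2460 = 2.2276, and θ_B(1→3) = arctan 2.2276 = 65.82°.

θ_B ≈ 65.82°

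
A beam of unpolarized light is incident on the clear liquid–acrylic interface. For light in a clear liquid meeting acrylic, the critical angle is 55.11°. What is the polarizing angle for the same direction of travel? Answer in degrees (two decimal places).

θ_B ≈ 39.36°

At the critical angle sin θ_c = n₂/n₁, giving n₂/n₁ = sin 55.11° = 0.8203.
Then tan θ_B = n₂/n₁ = 0.8203, so θ_B = arctan 0.8203 = 39.36°.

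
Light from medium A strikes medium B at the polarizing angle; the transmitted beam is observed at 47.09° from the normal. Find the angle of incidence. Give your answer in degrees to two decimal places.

At Brewster's angle the reflected and refracted rays are perpendicular, so θ_B + θ_t = 90°.
θ_B = 90° − 47.09° = 42.91°.

θ_B ≈ 42.91°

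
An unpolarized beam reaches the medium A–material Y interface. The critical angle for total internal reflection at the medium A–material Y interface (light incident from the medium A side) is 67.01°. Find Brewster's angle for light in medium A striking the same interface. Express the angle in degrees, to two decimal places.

θ_B ≈ 42.63°

At the critical angle sin θ_c = n₂/n₁, giving n₂/n₁ = sin 67.01° = 0.9206.
Then tan θ_B = n₂/n₁ = 0.9206, so θ_B = arctan 0.9206 = 42.63°.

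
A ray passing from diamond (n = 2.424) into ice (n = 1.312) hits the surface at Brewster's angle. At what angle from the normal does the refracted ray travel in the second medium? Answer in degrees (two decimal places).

θ_t ≈ 61.58°

tan θ_B = n₂/n₁ = 1.312/2.424 = 0.5413, so θ_B = 28.42°.
The refracted ray is perpendicular to the reflected ray, so θ_t = 90° − θ_B = 61.58°.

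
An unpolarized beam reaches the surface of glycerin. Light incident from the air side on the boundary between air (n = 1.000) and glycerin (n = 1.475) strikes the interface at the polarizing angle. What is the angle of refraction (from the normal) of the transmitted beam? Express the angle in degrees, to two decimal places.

θ_B = arctan(n₂/n₁) = arctan(1.475/1.000) = 55.86°.
At Brewster's angle the reflected and refracted rays are perpendicular, so θ_t = 90° − θ_B = 90° − 55.86° = 34.14°.

θ_t ≈ 34.14°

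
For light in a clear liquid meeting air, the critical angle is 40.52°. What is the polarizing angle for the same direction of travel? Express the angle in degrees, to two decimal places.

At the critical angle sin θ_c = n₂/n₁, giving n₂/n₁ = sin 40.52° = 0.6497.
Then tan θ_B = n₂/n₁ = 0.6497, so θ_B = arctan 0.6497 = 33.01°.

θ_B ≈ 33.01°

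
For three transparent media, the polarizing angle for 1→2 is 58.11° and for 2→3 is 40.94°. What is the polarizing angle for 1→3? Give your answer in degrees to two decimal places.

n₂/n₁ = tan 58.11° = 1.6072 and n₃/n₂ = tan 40.94° = 0.8674.
Multiplying, n₃/n₁ = 1.6072 × 0.8674 = 1.3942, and θ_B(1→3) = arctan 1.3942 = 54.35°.

θ_B ≈ 54.35°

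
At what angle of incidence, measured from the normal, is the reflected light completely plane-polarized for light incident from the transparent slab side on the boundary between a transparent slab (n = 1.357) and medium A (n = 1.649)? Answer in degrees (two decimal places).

θ_B ≈ 50.55°

Brewster's condition: tan θ_B = n₂/n₁ = 1.649/1.357 = 1.2152. Taking the arctangent, θ_B = 50.55°.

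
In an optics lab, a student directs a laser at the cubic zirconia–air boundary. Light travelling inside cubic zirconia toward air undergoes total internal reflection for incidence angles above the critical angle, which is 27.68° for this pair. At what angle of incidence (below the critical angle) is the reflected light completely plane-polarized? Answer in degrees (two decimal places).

At the critical angle sin θ_c = n₂/n₁, giving n₂/n₁ = sin 27.68° = 0.4645.
Then tan θ_B = n₂/n₁ = 0.4645, so θ_B = arctan 0.4645 = 24.92°.

θ_B ≈ 24.92°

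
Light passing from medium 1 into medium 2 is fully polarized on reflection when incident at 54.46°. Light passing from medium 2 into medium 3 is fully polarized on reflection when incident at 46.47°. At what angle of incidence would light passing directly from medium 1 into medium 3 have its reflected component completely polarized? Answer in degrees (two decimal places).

n₂/n₁ = tan 54.46° = 1.3999 and n₃/n₂ = tan 46.47° = 1.0527.
Multiplying, n₃/n₁ = 1.3999 × 1.0527 = 1.4736, and θ_B(1→3) = arctan 1.4736 = 55.84°.

θ_B ≈ 55.84°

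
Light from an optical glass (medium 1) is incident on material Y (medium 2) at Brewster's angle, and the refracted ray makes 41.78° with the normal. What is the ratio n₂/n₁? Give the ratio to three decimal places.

At Brewster incidence θ_B = 90° − θ_t = 90° − 41.78° = 48.22°.
tan θ_B = n₂/n₁, so n₂/n₁ = tan 48.22° = 1.119.

n₂/n₁ ≈ 1.119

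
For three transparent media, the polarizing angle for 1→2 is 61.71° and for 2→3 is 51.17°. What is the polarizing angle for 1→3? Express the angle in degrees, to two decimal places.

Each Brewster angle gives a ratio: n₂/n₁ = tan 61.71° = 1.8580, n₃/n₂ = tan 51.17° = 1.2424.
Multiplying, n₃/n₁ = 1.8580 × 1.2424 = 2.3084, and θ_B(1→3) = arctan 2.3084 = 66.58°.

θ_B ≈ 66.58°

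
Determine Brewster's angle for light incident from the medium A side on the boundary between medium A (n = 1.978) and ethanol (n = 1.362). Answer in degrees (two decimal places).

θ_B ≈ 34.55°

tan θ_B = n₂/n₁ = 1.362/1.978 = 0.6886.
So θ_B = arctan 0.6886 = 34.55°.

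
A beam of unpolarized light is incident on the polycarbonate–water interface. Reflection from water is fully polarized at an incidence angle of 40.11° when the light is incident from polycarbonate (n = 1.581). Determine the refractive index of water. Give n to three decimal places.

n ≈ 1.332

Brewster's law: tan θ_B = n₂/n₁ (light incident in polycarbonate, refracted into water).
n₂ = n₁ tan θ_B = 1.581 × tan 40.11° = 1.332.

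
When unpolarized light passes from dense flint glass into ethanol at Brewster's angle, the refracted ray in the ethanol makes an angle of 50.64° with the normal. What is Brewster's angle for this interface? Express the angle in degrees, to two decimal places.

Since the reflected and refracted rays are at right angles at the polarizing angle, θ_B + θ_t = 90°.
So θ_B = 90° − θ_t = 90° − 50.64° = 39.36°.

θ_B ≈ 39.36°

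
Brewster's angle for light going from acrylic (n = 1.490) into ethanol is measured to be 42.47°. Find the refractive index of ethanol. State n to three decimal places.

At Brewster's angle, tan θ_B = n₂/n₁ with n₁ on the incident side (acrylic) and n₂ on the transmitted side (ethanol).
n₂ = n₁ tan θ_B = 1.490 × tan 42.47° = 1.364.

n ≈ 1.364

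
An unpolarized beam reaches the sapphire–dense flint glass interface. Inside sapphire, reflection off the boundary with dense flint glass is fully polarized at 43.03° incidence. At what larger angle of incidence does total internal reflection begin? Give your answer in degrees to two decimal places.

θ_c ≈ 68.99°

From Brewster, n₂/n₁ = tan θ_B = tan 43.03° = 0.9335.
Then sin θ_c = n₂/n₁ = 0.9335, so θ_c = arcsin 0.9335 = 68.99°.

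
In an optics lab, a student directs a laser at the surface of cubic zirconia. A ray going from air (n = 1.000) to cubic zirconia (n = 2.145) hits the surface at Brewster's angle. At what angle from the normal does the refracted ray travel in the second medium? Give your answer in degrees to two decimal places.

First find Brewster's angle: tan θ_B = 2.145/1.000 = 2.1450, giving θ_B = 65.01°.
Since θ_B + θ_t = 90° at Brewster incidence, θ_t = 90° − 65.01° = 24.99°.

θ_t ≈ 24.99°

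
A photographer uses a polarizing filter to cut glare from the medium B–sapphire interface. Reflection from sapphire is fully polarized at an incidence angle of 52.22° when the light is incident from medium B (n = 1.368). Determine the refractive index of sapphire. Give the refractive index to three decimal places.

At the polarizing angle, tan θ_B = n₂/n₁ with n₁ on the incident side (medium B) and n₂ on the transmitted side (sapphire).
n₂ = n₁ tan θ_B = 1.368 × tan 52.22° = 1.765.

n ≈ 1.765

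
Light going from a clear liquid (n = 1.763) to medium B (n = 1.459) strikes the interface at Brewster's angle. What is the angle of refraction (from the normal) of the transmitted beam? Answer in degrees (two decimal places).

θ_t ≈ 50.39°

tan θ_B = n₂/n₁ = 1.459/1.763 = 0.8276, so θ_B = 39.61°.
The refracted ray is perpendicular to the reflected ray, so θ_t = 90° − θ_B = 50.39°.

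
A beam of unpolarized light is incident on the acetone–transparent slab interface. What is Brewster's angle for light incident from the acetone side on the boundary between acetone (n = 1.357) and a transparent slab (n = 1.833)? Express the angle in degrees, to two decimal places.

At Brewster's angle the reflected and refracted rays are perpendicular, which with Snell's law gives tan θ_B = n₂/n₁.
Here n₂/n₁ = 1.833/1.357 = 1.3508, and Brewster's law gives tan θ_B = n₂/n₁.
So θ_B = arctan 1.3508 = 53.49°.

θ_B ≈ 53.49°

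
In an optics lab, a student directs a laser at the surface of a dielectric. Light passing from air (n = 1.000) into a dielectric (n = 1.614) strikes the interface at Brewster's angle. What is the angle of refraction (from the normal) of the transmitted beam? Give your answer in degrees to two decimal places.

First find Brewster's angle: tan θ_B = 1.614/1.000 = 1.6140, giving θ_B = 58.22°.
At Brewster's angle the reflected and refracted rays are perpendicular, so θ_t = 90° − θ_B = 90° − 58.22° = 31.78°.

θ_t ≈ 31.78°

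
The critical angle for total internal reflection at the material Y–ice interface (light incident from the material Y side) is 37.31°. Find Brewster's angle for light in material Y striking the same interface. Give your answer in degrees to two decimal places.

sin θ_c = n₂/n₁, so n₂/n₁ = sin 37.31° = 0.6061.
Brewster: tan θ_B = n₂/n₁ = 0.6061.
θ_B = arctan(0.6061) = 31.22°.

θ_B ≈ 31.22°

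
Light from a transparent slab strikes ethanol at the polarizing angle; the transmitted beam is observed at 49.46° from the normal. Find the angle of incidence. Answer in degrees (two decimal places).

At Brewster's angle the reflected and refracted rays are perpendicular, so θ_B + θ_t = 90°.
θ_B = 90° − 49.46° = 40.54°.

θ_B ≈ 40.54°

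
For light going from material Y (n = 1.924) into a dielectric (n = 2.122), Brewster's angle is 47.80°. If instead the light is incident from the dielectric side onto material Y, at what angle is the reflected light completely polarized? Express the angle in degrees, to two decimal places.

θ_B' ≈ 42.20°

The two Brewster angles are complementary: θ_B' = 90° − θ_B = 90° − 47.80° = 42.20°.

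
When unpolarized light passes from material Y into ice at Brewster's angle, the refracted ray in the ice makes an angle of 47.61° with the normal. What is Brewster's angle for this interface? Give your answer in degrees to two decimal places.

Since the reflected and refracted rays are at right angles at the polarizing angle, θ_B + θ_t = 90°.
So θ_B = 90° − θ_t = 90° − 47.61° = 42.39°.

θ_B ≈ 42.39°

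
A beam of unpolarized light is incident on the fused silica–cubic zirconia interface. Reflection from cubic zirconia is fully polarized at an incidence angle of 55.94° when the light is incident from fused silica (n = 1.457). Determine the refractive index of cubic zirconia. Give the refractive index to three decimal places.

n ≈ 2.155

Brewster's law: tan θ_B = n₂/n₁ (light incident in fused silica, refracted into cubic zirconia).
n₂ = n₁ tan θ_B = 1.457 × tan 55.94° = 2.155.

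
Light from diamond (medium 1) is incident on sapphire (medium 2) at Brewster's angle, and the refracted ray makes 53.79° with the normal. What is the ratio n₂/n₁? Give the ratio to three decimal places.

θ_B + θ_t = 90°, so θ_B = 90° − 53.79° = 36.21°.
tan θ_B = n₂/n₁, so n₂/n₁ = tan 36.21° = 0.732.

n₂/n₁ ≈ 0.732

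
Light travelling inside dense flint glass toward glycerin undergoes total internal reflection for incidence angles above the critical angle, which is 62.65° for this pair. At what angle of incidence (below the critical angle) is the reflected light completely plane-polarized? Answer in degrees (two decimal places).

θ_B ≈ 41.61°

n₂/n₁ = sin θ_c = sin 62.65° = 0.8882.
tan θ_B equals the same ratio, so θ_B = arctan(0.8882) = 41.61°.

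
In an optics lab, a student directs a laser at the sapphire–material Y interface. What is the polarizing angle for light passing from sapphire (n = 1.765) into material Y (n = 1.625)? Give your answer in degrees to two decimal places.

The reflected p-component vanishes when tan θ_B = n₂/n₁.
Brewster's condition: tan θ_B = n₂/n₁ = 1.625/1.765 = 0.9207. Taking the arctangent, θ_B = 42.64°.

θ_B ≈ 42.64°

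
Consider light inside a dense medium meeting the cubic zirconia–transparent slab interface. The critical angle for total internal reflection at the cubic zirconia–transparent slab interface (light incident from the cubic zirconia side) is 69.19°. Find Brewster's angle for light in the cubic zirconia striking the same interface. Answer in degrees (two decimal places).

θ_B ≈ 43.07°

n₂/n₁ = sin θ_c = sin 69.19° = 0.9348.
tan θ_B equals the same ratio, so θ_B = arctan(0.9348) = 43.07°.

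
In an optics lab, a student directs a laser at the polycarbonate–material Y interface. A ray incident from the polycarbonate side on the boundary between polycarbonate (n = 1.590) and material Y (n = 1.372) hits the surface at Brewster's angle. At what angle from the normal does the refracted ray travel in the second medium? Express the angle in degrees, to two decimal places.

θ_t ≈ 49.21°

tan θ_B = n₂/n₁ = 1.372/1.590 = 0.8629, so θ_B = 40.79°.
At Brewster's angle the reflected and refracted rays are perpendicular, so θ_t = 90° − θ_B = 90° − 40.79° = 49.21°.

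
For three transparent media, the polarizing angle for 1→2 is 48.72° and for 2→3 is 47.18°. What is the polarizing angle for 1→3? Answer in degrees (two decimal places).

n₂/n₁ = tan 48.72° = 1.1391 and n₃/n₂ = tan 47.18° = 1.0791.
Multiplying, n₃/n₁ = 1.1391 × 1.0791 = 1.2292, and θ_B(1→3) = arctan 1.2292 = 50.87°.

θ_B ≈ 50.87°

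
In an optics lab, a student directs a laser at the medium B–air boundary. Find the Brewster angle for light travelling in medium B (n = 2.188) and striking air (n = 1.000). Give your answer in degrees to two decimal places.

Brewster's condition: tan θ_B = n₂/n₁ = 1.000/2.188 = 0.4570.
θ_B = arctan(0.4570) = 24.56°.

θ_B ≈ 24.56°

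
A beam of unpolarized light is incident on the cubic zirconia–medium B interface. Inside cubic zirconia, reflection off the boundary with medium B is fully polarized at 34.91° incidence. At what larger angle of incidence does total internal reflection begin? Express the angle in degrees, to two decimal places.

θ_c ≈ 44.26°

From Brewster, n₂/n₁ = tan θ_B = tan 34.91° = 0.6979.
Then sin θ_c = n₂/n₁ = 0.6979, so θ_c = arcsin 0.6979 = 44.26°.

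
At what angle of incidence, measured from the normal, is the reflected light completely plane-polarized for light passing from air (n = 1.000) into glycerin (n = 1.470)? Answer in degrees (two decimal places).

θ_B ≈ 55.77°

At Brewster's angle the reflected and refracted rays are perpendicular, which with Snell's law gives tan θ_B = n₂/n₁.
Brewster's condition: tan θ_B = n₂/n₁ = 1.470/1.000 = 1.4700.
θ_B = arctan(1.4700) = 55.77°.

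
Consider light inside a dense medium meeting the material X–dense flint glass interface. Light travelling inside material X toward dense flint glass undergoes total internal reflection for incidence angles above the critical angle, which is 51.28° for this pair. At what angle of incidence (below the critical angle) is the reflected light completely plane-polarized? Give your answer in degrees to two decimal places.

θ_B ≈ 37.96°

n₂/n₁ = sin θ_c = sin 51.28° = 0.7802.
tan θ_B equals the same ratio, so θ_B = arctan(0.7802) = 37.96°.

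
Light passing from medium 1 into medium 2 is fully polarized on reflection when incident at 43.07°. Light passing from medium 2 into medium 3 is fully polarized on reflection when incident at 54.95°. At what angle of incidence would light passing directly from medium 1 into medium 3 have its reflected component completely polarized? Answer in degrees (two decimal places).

Each Brewster angle gives a ratio: n₂/n₁ = tan 43.07° = 0.9348, n₃/n₂ = tan 54.95° = 1.4255.
Multiplying, n₃/n₁ = 0.9348 × 1.4255 = 1.3326, and θ_B(1→3) = arctan 1.3326 = 53.11°.

θ_B ≈ 53.11°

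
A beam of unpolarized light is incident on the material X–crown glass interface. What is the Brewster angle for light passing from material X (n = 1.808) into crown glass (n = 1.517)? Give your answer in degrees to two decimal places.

θ_B ≈ 40.00°

The reflected p-component vanishes when tan θ_B = n₂/n₁.
tan θ_B = n₂/n₁ = 1.517/1.808 = 0.8390. Taking the arctangent, θ_B = 40.00°.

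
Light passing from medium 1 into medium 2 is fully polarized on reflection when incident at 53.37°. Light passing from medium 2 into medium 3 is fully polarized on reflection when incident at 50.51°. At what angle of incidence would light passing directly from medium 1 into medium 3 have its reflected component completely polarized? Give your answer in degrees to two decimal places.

θ_B ≈ 58.51°

Each Brewster angle gives a ratio: n₂/n₁ = tan 53.37° = 1.3450, n₃/n₂ = tan 50.51° = 1.2135.
Multiplying, n₃/n₁ = 1.3450 × 1.2135 = 1.6322, and θ_B(1→3) = arctan 1.6322 = 58.51°.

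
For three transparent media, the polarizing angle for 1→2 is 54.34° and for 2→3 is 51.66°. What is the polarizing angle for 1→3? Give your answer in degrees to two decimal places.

θ_B ≈ 60.43°

tan θ_B(1→2) = n₂/n₁ = tan 54.34° = 1.3937.
tan θ_B(2→3) = n₃/n₂ = tan 51.66° = 1.2644.
Multiplying, n₃/n₁ = 1.3937 × 1.2644 = 1.7622, and θ_B(1→3) = arctan 1.7622 = 60.43°.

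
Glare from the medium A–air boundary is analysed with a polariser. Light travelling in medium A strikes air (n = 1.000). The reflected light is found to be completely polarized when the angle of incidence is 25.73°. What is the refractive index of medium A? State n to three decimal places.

Full polarization of the reflected beam means tan θ_B = n₂/n₁, where n₁ is the incident medium (medium A).
n₁ = n₂ / tan θ_B = 1.000 / tan 25.73° = 2.075.

n ≈ 2.075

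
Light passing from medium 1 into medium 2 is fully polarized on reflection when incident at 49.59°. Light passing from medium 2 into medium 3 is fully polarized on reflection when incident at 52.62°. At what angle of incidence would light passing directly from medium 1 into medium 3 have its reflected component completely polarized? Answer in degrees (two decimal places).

θ_B ≈ 56.96°

Each Brewster angle gives a ratio: n₂/n₁ = tan 49.59° = 1.1746, n₃/n₂ = tan 52.62° = 1.3089.
Multiplying, n₃/n₁ = 1.1746 × 1.3089 = 1.5374, and θ_B(1→3) = arctan 1.5374 = 56.96°.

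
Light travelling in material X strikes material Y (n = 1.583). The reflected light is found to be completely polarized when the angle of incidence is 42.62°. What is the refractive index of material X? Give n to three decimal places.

At the polarizing angle, tan θ_B = n₂/n₁ with n₁ on the incident side (material X) and n₂ on the transmitted side (material Y).
n₁ = n₂ / tan θ_B = 1.583 / tan 42.62° = 1.720.

n ≈ 1.720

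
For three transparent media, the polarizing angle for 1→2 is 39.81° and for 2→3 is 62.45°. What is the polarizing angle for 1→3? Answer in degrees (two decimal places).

Each Brewster angle gives a ratio: n₂/n₁ = tan 39.81° = 0.8335, n₃/n₂ = tan 62.45° = 1.9169.
n₃/n₁ = 1.5977. Then tan θ_B(1→3) = n₃/n₁, so θ_B(1→3) = arctan(1.5977) = 57.96°.

θ_B ≈ 57.96°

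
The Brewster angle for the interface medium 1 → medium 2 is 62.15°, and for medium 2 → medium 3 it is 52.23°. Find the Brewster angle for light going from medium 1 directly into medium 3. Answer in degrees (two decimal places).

Each Brewster angle gives a ratio: n₂/n₁ = tan 62.15° = 1.8927, n₃/n₂ = tan 52.23° = 1.2906.
Multiplying, n₃/n₁ = 1.8927 × 1.2906 = 2.4426, and θ_B(1→3) = arctan 2.4426 = 67.74°.

θ_B ≈ 67.74°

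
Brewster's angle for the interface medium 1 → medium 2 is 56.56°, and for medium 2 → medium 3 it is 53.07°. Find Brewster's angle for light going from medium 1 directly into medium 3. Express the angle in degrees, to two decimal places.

n₂/n₁ = tan 56.56° = 1.5143 and n₃/n₂ = tan 53.07° = 1.3304.
n₃/n₁ = 2.0146. Then tan θ_B(1→3) = n₃/n₁, so θ_B(1→3) = arctan(2.0146) = 63.60°.

θ_B ≈ 63.60°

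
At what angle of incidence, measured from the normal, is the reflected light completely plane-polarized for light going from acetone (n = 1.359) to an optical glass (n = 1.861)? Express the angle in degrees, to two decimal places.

θ_B ≈ 53.86°

tan θ_B = n₂/n₁ = 1.861/1.359 = 1.3694. Taking the arctangent, θ_B = 53.86°.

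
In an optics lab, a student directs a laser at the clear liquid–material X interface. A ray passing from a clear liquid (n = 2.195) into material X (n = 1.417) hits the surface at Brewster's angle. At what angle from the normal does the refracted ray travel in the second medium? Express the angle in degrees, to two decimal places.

First find Brewster's angle: tan θ_B = 1.417/2.195 = 0.6456, giving θ_B = 32.84°.
The refracted ray is perpendicular to the reflected ray, so θ_t = 90° − θ_B = 57.16°.

θ_t ≈ 57.16°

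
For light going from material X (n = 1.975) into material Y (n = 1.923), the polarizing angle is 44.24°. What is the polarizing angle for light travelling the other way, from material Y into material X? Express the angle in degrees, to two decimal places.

θ_B' ≈ 45.76°

The two Brewster angles are complementary: θ_B' = 90° − θ_B = 90° − 44.24° = 45.76°.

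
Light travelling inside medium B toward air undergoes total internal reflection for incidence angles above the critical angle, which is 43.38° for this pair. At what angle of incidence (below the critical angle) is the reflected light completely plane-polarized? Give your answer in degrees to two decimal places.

At the critical angle sin θ_c = n₂/n₁, giving n₂/n₁ = sin 43.38° = 0.6868.
Then tan θ_B = n₂/n₁ = 0.6868, so θ_B = arctan 0.6868 = 34.48°.

θ_B ≈ 34.48°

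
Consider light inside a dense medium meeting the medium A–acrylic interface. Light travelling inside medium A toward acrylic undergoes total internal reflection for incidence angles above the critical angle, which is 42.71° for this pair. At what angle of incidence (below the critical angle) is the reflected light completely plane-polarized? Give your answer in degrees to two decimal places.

n₂/n₁ = sin θ_c = sin 42.71° = 0.6783.
tan θ_B equals the same ratio, so θ_B = arctan(0.6783) = 34.15°.

θ_B ≈ 34.15°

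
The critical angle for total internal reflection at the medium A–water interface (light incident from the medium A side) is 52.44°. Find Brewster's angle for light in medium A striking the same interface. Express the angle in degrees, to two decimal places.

θ_B ≈ 38.40°

sin θ_c = n₂/n₁, so n₂/n₁ = sin 52.44° = 0.7927.
Brewster: tan θ_B = n₂/n₁ = 0.7927.
θ_B = arctan(0.7927) = 38.40°.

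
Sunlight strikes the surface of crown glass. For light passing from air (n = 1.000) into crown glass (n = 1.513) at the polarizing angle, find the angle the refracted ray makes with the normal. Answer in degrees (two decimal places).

θ_B = arctan(n₂/n₁) = arctan(1.513/1.000) = 56.54°.
Since θ_B + θ_t = 90° at Brewster incidence, θ_t = 90° − 56.54° = 33.46°.

θ_t ≈ 33.46°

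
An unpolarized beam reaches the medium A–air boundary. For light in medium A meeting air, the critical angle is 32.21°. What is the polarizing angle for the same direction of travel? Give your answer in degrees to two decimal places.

θ_B ≈ 28.06°

n₂/n₁ = sin θ_c = sin 32.21° = 0.5330.
tan θ_B equals the same ratio, so θ_B = arctan(0.5330) = 28.06°.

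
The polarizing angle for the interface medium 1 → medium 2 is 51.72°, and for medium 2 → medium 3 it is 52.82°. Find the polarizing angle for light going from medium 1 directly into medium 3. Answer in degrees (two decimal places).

Each Brewster angle gives a ratio: n₂/n₁ = tan 51.72° = 1.2671, n₃/n₂ = tan 52.82° = 1.3184.
n₃/n₁ = 1.6706. Then tan θ_B(1→3) = n₃/n₁, so θ_B(1→3) = arctan(1.6706) = 59.10°.

θ_B ≈ 59.10°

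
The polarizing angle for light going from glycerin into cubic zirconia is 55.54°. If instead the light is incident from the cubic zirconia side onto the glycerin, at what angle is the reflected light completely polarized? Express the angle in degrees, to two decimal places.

tan θ_B' = n₁/n₂ = 1/tan θ_B, so θ_B' = 90° − θ_B.
θ_B' = 90° − 55.54° = 34.46°.

θ_B' ≈ 34.46°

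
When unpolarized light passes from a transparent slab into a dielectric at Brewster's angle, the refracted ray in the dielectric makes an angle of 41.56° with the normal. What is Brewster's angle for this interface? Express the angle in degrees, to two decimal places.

At Brewster's angle the reflected and refracted rays are perpendicular, so θ_B + θ_t = 90°.
θ_B = 90° − 41.56° = 48.44°.

θ_B ≈ 48.44°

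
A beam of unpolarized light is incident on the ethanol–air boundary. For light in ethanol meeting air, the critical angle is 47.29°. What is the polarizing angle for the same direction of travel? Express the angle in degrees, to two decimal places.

n₂/n₁ = sin θ_c = sin 47.29° = 0.7348.
tan θ_B equals the same ratio, so θ_B = arctan(0.7348) = 36.31°.

θ_B ≈ 36.31°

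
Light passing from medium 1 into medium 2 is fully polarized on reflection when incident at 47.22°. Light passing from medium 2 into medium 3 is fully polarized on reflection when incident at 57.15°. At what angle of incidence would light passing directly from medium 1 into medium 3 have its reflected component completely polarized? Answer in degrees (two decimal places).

tan θ_B(1→2) = n₂/n₁ = tan 47.22° = 1.0807.
tan θ_B(2→3) = n₃/n₂ = tan 57.15° = 1.5487.
So n₃/n₁ = (n₂/n₁)(n₃/n₂) = 1.0807 × 1.5487 = 1.6736.
θ_B(1→3) = arctan(1.6736) = 59.14°.

θ_B ≈ 59.14°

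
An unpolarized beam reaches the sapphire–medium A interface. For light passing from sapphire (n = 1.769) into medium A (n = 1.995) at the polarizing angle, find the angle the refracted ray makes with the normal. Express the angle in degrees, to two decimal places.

θ_t ≈ 41.56°

tan θ_B = n₂/n₁ = 1.995/1.769 = 1.1278, so θ_B = 48.44°.
The refracted ray is perpendicular to the reflected ray, so θ_t = 90° − θ_B = 41.56°.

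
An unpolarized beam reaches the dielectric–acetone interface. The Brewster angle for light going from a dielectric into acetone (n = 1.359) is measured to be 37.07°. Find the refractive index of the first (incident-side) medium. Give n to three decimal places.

Brewster's law: tan θ_B = n₂/n₁ (light incident in a dielectric, refracted into acetone).
n₁ = n₂ / tan θ_B = 1.359 / tan 37.07° = 1.799.

n ≈ 1.799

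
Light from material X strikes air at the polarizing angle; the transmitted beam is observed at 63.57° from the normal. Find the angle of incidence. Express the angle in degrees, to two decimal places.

θ_B ≈ 26.43°

At Brewster's angle the reflected and refracted rays are perpendicular, so θ_B + θ_t = 90°.
θ_B = 90° − 63.57° = 26.43°.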